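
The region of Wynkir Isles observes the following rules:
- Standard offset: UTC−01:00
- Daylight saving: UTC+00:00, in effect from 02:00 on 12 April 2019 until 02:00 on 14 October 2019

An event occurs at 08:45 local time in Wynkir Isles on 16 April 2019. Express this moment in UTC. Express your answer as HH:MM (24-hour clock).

08:45

16 April 2019 falls between 12 April and 14 October, so daylight saving is in effect and Wynkir Isles is at UTC+00:00.
08:45 local − 0h = 08:45 UTC.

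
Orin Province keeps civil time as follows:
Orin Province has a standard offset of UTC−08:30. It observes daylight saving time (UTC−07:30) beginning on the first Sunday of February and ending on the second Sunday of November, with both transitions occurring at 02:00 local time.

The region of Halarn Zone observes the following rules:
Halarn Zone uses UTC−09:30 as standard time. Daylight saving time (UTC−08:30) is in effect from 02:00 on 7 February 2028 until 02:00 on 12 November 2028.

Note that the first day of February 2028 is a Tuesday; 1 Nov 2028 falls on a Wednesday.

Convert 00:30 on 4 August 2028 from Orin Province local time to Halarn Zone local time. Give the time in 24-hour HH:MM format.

1 February 2028 is a Tuesday, so the first Sunday is February 6.
1 November 2028 is a Wednesday, so the first Sunday is November 5 and the second is November 12.
4 August 2028 falls between 6 February and 12 November, so daylight saving is in effect and Orin Province is at UTC−07:30.
00:30 Orin Province + 7h30m = 08:00 UTC.
At the standard offset (UTC−09:30), 08:00 UTC − 9h30m = 22:30 Halarn Zone standard time (rolling into the previous day, 3 August 2028).
The standard-time date in Halarn Zone, 3 August 2028, lies within the daylight-saving period (7 February – 12 November), so Halarn Zone is on daylight time, UTC−08:30.
08:00 UTC − 8h30m = 23:30 Halarn Zone (rolling into the previous day, 3 August 2028).

23:30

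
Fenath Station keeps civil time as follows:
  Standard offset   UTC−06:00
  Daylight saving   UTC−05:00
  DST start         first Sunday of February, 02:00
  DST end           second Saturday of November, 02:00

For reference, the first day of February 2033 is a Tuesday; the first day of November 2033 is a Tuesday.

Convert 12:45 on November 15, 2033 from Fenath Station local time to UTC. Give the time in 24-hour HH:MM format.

1 February 2033 is a Tuesday, so the first Sunday is February 6.
1 November 2033 is a Tuesday, so the first Saturday is November 5 and the second is November 12.
Daylight saving runs 6 February – 12 November; November 15, 2033 is outside that window, so Fenath Station is on standard time at UTC−06:00.
12:45 local + 6h = 18:45 UTC.

18:45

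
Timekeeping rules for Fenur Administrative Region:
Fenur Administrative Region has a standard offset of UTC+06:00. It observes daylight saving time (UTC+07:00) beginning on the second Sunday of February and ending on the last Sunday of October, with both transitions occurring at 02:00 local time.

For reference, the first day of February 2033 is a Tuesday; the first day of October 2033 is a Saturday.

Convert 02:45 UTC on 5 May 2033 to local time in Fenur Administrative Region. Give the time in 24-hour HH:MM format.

09:45

1 February 2033 is a Tuesday, so the first Sunday is February 6 and the second is February 13.
1 October 2033 is a Saturday, so Sundays fall on 2, 9, 16, 23, 30; the last is October 30.
At the standard offset (UTC+06:00), 02:45 UTC + 6h = 08:45 Fenur Administrative Region standard time.
The standard-time date in Fenur Administrative Region, 5 May 2033, lies within the daylight-saving period (13 February – 30 October), so Fenur Administrative Region is on daylight time, UTC+07:00.
02:45 UTC + 7h = 09:45 local.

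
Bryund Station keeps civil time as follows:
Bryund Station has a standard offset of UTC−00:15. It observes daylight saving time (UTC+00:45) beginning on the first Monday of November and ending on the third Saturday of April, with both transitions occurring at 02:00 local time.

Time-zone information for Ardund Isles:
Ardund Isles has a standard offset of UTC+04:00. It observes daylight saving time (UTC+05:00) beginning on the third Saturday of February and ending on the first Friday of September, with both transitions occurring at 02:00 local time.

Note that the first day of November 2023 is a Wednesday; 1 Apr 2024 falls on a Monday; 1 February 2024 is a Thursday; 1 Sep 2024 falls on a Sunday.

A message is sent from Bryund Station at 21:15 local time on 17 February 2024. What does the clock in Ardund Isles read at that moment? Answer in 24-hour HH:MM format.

01:30

1 November 2023 is a Wednesday, so the first Monday is November 6.
1 April 2024 is a Monday, so the first Saturday is April 6 and the third is April 20.
17 February 2024 lies within the daylight-saving period (6 November 2023 – 20 April 2024), so Bryund Station is on daylight time, UTC+00:45.
21:15 Bryund Station − 0h45m = 20:30 UTC.
1 February 2024 is a Thursday, so the first Saturday is February 3 and the third is February 17.
1 September 2024 is a Sunday, so the first Friday is September 6.
At the standard offset (UTC+04:00), 20:30 UTC + 4h = 00:30 Ardund Isles standard time (rolling into the next day, 18 February 2024).
Daylight saving runs 17 February – 6 September; the standard-time date in Ardund Isles, 18 February 2024, is inside that window, so Ardund Isles is at UTC+05:00.
20:30 UTC + 5h = 01:30 Ardund Isles (rolling into the next day, 18 February 2024).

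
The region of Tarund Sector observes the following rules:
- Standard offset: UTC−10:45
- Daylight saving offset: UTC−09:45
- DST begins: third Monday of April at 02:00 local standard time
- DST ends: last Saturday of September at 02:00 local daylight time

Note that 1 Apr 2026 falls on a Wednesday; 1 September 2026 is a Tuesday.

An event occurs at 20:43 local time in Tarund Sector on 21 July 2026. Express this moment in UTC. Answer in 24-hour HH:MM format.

06:28

1 April 2026 is a Wednesday, so the first Monday is April 6 and the third is April 20.
1 September 2026 is a Tuesday, so Saturdays fall on 5, 12, 19, 26; the last is September 26.
Daylight saving runs 20 April – 26 September; 21 July 2026 is inside that window, so Tarund Sector is at UTC−09:45.
20:43 local + 9h45m = 06:28 UTC (rolling into the next day, 22 July 2026).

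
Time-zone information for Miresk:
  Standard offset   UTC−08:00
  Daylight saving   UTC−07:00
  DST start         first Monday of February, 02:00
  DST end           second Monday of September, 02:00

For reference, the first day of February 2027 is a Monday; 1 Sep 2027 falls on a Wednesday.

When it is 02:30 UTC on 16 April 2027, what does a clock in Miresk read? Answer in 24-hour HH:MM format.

19:30

1 February 2027 is a Monday, so the first Monday is February 1.
1 September 2027 is a Wednesday, so the first Monday is September 6 and the second is September 13.
At the standard offset (UTC−08:00), 02:30 UTC − 8h = 18:30 Miresk standard time (rolling into the previous day, 15 April 2027).
The standard-time date in Miresk, 15 April 2027, lies within the daylight-saving period (1 February – 13 September), so Miresk is on daylight time, UTC−07:00.
02:30 UTC − 7h = 19:30 local (rolling into the previous day, 15 April 2027).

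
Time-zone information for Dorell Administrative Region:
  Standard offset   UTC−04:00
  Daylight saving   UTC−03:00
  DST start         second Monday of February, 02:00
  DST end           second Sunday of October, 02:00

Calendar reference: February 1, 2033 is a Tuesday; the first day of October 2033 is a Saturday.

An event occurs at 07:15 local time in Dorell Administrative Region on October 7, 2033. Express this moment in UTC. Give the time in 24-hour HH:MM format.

1 February 2033 is a Tuesday, so the first Monday is February 7 and the second is February 14.
1 October 2033 is a Saturday, so the first Sunday is October 2 and the second is October 9.
October 7, 2033 lies within the daylight-saving period (14 February – 9 October), so Dorell Administrative Region is on daylight time, UTC−03:00.
07:15 local + 3h = 10:15 UTC.

10:15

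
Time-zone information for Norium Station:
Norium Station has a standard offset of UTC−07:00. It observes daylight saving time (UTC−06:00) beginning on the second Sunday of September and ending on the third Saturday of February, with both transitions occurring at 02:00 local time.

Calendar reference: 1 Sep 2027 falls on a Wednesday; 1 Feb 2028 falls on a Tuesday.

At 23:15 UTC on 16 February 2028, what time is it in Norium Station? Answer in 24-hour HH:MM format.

1 September 2027 is a Wednesday, so the first Sunday is September 5 and the second is September 12.
1 February 2028 is a Tuesday, so the first Saturday is February 5 and the third is February 19.
At the standard offset (UTC−07:00), 23:15 UTC − 7h = 16:15 Norium Station standard time.
The standard-time date in Norium Station, 16 February 2028, lies within the daylight-saving period (12 September 2027 – 19 February 2028), so Norium Station is on daylight time, UTC−06:00.
23:15 UTC − 6h = 17:15 local.

17:15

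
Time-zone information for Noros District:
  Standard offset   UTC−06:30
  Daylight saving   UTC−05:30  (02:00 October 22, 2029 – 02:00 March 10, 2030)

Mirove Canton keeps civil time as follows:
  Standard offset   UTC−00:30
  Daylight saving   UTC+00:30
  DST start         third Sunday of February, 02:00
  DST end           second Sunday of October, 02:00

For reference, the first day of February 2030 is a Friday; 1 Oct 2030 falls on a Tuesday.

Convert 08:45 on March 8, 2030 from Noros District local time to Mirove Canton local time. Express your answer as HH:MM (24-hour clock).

14:45

Daylight saving runs 22 October 2029 – 10 March 2030; March 8, 2030 is inside that window, so Noros District is at UTC−05:30.
08:45 Noros District + 5h30m = 14:15 UTC.
1 February 2030 is a Friday, so the first Sunday is February 3 and the third is February 17.
1 October 2030 is a Tuesday, so the first Sunday is October 6 and the second is October 13.
At the standard offset (UTC−00:30), 14:15 UTC − 0h30m = 13:45 Mirove Canton standard time.
Daylight saving runs 17 February – 13 October; the standard-time date in Mirove Canton, March 8, 2030, is inside that window, so Mirove Canton is at UTC+00:30.
14:15 UTC + 0h30m = 14:45 Mirove Canton.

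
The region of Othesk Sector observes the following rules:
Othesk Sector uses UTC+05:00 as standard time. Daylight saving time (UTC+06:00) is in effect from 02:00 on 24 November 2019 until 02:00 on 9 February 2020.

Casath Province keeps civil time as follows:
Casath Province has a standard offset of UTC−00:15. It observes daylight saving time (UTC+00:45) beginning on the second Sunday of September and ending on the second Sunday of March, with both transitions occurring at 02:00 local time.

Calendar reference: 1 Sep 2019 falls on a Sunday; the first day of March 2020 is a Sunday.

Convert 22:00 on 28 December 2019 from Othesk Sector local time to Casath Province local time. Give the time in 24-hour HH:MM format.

Daylight saving runs 24 November 2019 – 9 February 2020; 28 December 2019 is inside that window, so Othesk Sector is at UTC+06:00.
22:00 Othesk Sector − 6h = 16:00 UTC.
1 September 2019 is a Sunday, so the first Sunday is September 1 and the second is September 8.
1 March 2020 is a Sunday, so the first Sunday is March 1 and the second is March 8.
At the standard offset (UTC−00:15), 16:00 UTC − 0h15m = 15:45 Casath Province standard time.
The standard-time date in Casath Province, 28 December 2019, falls between 8 September 2019 and 8 March 2020, so daylight saving is in effect and Casath Province is at UTC+00:45.
16:00 UTC + 0h45m = 16:45 Casath Province.

16:45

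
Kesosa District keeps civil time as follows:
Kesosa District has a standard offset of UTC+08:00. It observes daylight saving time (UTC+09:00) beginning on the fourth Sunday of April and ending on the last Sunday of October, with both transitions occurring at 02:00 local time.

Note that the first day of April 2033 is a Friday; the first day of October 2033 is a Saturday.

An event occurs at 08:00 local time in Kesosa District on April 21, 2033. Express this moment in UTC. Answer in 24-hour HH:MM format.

00:00

1 April 2033 is a Friday, so the first Sunday is April 3 and the fourth is April 24.
1 October 2033 is a Saturday, so Sundays fall on 2, 9, 16, 23, 30; the last is October 30.
Daylight saving runs 24 April – 30 October; April 21, 2033 is outside that window, so Kesosa District is on standard time at UTC+08:00.
08:00 local − 8h = 00:00 UTC.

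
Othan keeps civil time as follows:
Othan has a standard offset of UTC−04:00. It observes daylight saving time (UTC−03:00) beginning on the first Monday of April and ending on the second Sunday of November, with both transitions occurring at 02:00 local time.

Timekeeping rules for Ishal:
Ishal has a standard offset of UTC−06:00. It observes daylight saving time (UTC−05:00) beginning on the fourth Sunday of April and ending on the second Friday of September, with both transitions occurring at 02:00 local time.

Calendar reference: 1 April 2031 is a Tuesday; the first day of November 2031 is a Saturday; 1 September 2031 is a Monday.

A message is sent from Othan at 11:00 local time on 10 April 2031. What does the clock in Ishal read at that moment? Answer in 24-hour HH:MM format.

1 April 2031 is a Tuesday, so the first Monday is April 7.
1 November 2031 is a Saturday, so the first Sunday is November 2 and the second is November 9.
Daylight saving runs 7 April – 9 November; 10 April 2031 is inside that window, so Othan is at UTC−03:00.
11:00 Othan + 3h = 14:00 UTC.
1 April 2031 is a Tuesday, so the first Sunday is April 6 and the fourth is April 27.
1 September 2031 is a Monday, so the first Friday is September 5 and the second is September 12.
At the standard offset (UTC−06:00), 14:00 UTC − 6h = 08:00 Ishal standard time.
The standard-time date in Ishal, 10 April 2031, does not fall between 27 April and 12 September, so daylight saving is not in effect and Ishal is at UTC−06:00.
14:00 UTC − 6h = 08:00 Ishal.

08:00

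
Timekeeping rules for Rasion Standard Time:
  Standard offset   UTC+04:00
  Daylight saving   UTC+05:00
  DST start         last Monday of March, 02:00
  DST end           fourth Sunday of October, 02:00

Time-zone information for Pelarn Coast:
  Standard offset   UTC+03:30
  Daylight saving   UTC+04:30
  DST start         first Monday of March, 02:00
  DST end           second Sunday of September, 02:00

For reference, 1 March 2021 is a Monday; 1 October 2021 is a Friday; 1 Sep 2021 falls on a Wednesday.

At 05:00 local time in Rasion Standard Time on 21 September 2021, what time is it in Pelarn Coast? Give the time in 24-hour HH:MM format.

03:30

1 March 2021 is a Monday, so Mondays fall on 1, 8, 15, 22, 29; the last is March 29.
1 October 2021 is a Friday, so the first Sunday is October 3 and the fourth is October 24.
Daylight saving runs 29 March – 24 October; 21 September 2021 is inside that window, so Rasion Standard Time is at UTC+05:00.
05:00 Rasion Standard Time − 5h = 00:00 UTC.
1 March 2021 is a Monday, so the first Monday is March 1.
1 September 2021 is a Wednesday, so the first Sunday is September 5 and the second is September 12.
At the standard offset (UTC+03:30), 00:00 UTC + 3h30m = 03:30 Pelarn Coast standard time.
Daylight saving runs 1 March – 12 September; the standard-time date in Pelarn Coast, 21 September 2021, is outside that window, so Pelarn Coast is on standard time at UTC+03:30.
00:00 UTC + 3h30m = 03:30 Pelarn Coast.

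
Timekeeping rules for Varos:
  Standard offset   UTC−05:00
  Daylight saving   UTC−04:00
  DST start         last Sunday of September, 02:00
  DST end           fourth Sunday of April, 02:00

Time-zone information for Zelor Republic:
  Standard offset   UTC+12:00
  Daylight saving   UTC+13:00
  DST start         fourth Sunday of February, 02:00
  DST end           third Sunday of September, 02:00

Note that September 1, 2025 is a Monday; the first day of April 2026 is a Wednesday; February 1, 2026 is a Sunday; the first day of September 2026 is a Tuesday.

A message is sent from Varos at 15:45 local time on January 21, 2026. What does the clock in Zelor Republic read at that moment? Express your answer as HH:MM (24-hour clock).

07:45

1 September 2025 is a Monday, so Sundays fall on 7, 14, 21, 28; the last is September 28.
1 April 2026 is a Wednesday, so the first Sunday is April 5 and the fourth is April 26.
January 21, 2026 falls between 28 September 2025 and 26 April 2026, so daylight saving is in effect and Varos is at UTC−04:00.
15:45 Varos + 4h = 19:45 UTC.
1 February 2026 is a Sunday, so the first Sunday is February 1 and the fourth is February 22.
1 September 2026 is a Tuesday, so the first Sunday is September 6 and the third is September 20.
At the standard offset (UTC+12:00), 19:45 UTC + 12h = 07:45 Zelor Republic standard time (rolling into the next day, 22 January 2026).
The standard-time date in Zelor Republic, January 22, 2026, is outside the daylight-saving period (22 February – 20 September), so Zelor Republic is on standard time, UTC+12:00.
19:45 UTC + 12h = 07:45 Zelor Republic (rolling into the next day, 22 January 2026).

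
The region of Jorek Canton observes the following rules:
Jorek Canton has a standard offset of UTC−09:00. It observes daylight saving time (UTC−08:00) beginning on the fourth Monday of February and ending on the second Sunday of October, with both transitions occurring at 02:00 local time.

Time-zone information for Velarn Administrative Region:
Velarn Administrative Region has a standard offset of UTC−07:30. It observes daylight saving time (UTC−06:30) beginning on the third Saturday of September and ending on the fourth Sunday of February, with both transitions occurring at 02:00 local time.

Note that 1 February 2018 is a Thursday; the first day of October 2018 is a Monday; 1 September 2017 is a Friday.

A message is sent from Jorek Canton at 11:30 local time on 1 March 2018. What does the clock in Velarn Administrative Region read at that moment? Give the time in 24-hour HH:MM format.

1 February 2018 is a Thursday, so the first Monday is February 5 and the fourth is February 26.
1 October 2018 is a Monday, so the first Sunday is October 7 and the second is October 14.
1 March 2018 lies within the daylight-saving period (26 February – 14 October), so Jorek Canton is on daylight time, UTC−08:00.
11:30 Jorek Canton + 8h = 19:30 UTC.
1 September 2017 is a Friday, so the first Saturday is September 2 and the third is September 16.
1 February 2018 is a Thursday, so the first Sunday is February 4 and the fourth is February 25.
At the standard offset (UTC−07:30), 19:30 UTC − 7h30m = 12:00 Velarn Administrative Region standard time.
The standard-time date in Velarn Administrative Region, 1 March 2018, does not fall between 16 September 2017 and 25 February 2018, so daylight saving is not in effect and Velarn Administrative Region is at UTC−07:30.
19:30 UTC − 7h30m = 12:00 Velarn Administrative Region.

12:00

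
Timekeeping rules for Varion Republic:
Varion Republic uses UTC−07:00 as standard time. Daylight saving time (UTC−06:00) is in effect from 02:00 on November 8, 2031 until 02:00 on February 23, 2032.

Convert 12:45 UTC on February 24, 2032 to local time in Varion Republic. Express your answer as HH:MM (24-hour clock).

At the standard offset (UTC−07:00), 12:45 UTC − 7h = 05:45 Varion Republic standard time.
The standard-time date in Varion Republic, February 24, 2032, does not fall between 8 November 2031 and 23 February 2032, so daylight saving is not in effect and Varion Republic is at UTC−07:00.
12:45 UTC − 7h = 05:45 local.

05:45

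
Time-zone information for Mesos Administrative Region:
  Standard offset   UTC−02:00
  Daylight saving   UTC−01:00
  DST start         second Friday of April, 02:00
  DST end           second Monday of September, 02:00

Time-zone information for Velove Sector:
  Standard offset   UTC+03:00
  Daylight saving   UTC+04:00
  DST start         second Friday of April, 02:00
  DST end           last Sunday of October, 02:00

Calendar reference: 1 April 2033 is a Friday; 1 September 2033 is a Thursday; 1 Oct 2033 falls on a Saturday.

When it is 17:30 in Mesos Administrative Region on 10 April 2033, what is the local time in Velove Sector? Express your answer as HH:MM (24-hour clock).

22:30

1 April 2033 is a Friday, so the first Friday is April 1 and the second is April 8.
1 September 2033 is a Thursday, so the first Monday is September 5 and the second is September 12.
Daylight saving runs 8 April – 12 September; 10 April 2033 is inside that window, so Mesos Administrative Region is at UTC−01:00.
17:30 Mesos Administrative Region + 1h = 18:30 UTC.
1 April 2033 is a Friday, so the first Friday is April 1 and the second is April 8.
1 October 2033 is a Saturday, so Sundays fall on 2, 9, 16, 23, 30; the last is October 30.
At the standard offset (UTC+03:00), 18:30 UTC + 3h = 21:30 Velove Sector standard time.
The standard-time date in Velove Sector, 10 April 2033, lies within the daylight-saving period (8 April – 30 October), so Velove Sector is on daylight time, UTC+04:00.
18:30 UTC + 4h = 22:30 Velove Sector.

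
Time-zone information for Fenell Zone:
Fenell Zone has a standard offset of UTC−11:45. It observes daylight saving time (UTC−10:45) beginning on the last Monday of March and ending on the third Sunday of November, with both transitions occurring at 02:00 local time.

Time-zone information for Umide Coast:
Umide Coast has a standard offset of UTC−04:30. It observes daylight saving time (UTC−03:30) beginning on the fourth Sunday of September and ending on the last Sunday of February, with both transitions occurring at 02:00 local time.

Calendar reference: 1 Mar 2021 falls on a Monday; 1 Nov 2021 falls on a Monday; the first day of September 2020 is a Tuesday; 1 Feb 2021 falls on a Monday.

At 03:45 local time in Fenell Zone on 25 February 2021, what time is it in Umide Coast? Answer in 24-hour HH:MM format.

12:00

1 March 2021 is a Monday, so Mondays fall on 1, 8, 15, 22, 29; the last is March 29.
1 November 2021 is a Monday, so the first Sunday is November 7 and the third is November 21.
25 February 2021 is outside the daylight-saving period (29 March – 21 November), so Fenell Zone is on standard time, UTC−11:45.
03:45 Fenell Zone + 11h45m = 15:30 UTC.
1 September 2020 is a Tuesday, so the first Sunday is September 6 and the fourth is September 27.
1 February 2021 is a Monday, so Sundays fall on 7, 14, 21, 28; the last is February 28.
At the standard offset (UTC−04:30), 15:30 UTC − 4h30m = 11:00 Umide Coast standard time.
Daylight saving runs 27 September 2020 – 28 February 2021; the standard-time date in Umide Coast, 25 February 2021, is inside that window, so Umide Coast is at UTC−03:30.
15:30 UTC − 3h30m = 12:00 Umide Coast.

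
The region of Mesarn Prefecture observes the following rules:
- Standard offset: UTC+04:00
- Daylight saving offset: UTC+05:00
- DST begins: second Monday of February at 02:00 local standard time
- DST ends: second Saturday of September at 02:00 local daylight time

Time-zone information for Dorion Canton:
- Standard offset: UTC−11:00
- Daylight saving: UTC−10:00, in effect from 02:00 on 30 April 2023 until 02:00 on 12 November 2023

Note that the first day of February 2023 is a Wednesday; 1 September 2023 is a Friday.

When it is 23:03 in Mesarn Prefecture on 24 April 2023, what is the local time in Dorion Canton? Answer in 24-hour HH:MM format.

1 February 2023 is a Wednesday, so the first Monday is February 6 and the second is February 13.
1 September 2023 is a Friday, so the first Saturday is September 2 and the second is September 9.
24 April 2023 lies within the daylight-saving period (13 February – 9 September), so Mesarn Prefecture is on daylight time, UTC+05:00.
23:03 Mesarn Prefecture − 5h = 18:03 UTC.
At the standard offset (UTC−11:00), 18:03 UTC − 11h = 07:03 Dorion Canton standard time.
The standard-time date in Dorion Canton, 24 April 2023, does not fall between 30 April and 12 November, so daylight saving is not in effect and Dorion Canton is at UTC−11:00.
18:03 UTC − 11h = 07:03 Dorion Canton.

07:03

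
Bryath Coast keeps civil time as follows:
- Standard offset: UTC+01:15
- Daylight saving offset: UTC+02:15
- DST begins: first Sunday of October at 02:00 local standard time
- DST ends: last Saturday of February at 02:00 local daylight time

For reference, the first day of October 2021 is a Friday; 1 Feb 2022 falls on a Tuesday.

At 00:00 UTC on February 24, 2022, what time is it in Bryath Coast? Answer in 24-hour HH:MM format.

1 October 2021 is a Friday, so the first Sunday is October 3.
1 February 2022 is a Tuesday, so Saturdays fall on 5, 12, 19, 26; the last is February 26.
At the standard offset (UTC+01:15), 00:00 UTC + 1h15m = 01:15 Bryath Coast standard time.
The standard-time date in Bryath Coast, February 24, 2022, falls between 3 October 2021 and 26 February 2022, so daylight saving is in effect and Bryath Coast is at UTC+02:15.
00:00 UTC + 2h15m = 02:15 local.

02:15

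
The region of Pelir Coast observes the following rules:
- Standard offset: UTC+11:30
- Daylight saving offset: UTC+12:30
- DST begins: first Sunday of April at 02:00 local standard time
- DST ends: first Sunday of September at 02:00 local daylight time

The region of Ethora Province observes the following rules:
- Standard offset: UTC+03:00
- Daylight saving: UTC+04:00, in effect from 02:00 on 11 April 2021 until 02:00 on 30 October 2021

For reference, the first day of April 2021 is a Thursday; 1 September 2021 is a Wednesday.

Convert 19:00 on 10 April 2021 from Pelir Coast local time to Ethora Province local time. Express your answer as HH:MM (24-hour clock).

1 April 2021 is a Thursday, so the first Sunday is April 4.
1 September 2021 is a Wednesday, so the first Sunday is September 5.
Daylight saving runs 4 April – 5 September; 10 April 2021 is inside that window, so Pelir Coast is at UTC+12:30.
19:00 Pelir Coast − 12h30m = 06:30 UTC.
At the standard offset (UTC+03:00), 06:30 UTC + 3h = 09:30 Ethora Province standard time.
The standard-time date in Ethora Province, 10 April 2021, is outside the daylight-saving period (11 April – 30 October), so Ethora Province is on standard time, UTC+03:00.
06:30 UTC + 3h = 09:30 Ethora Province.

09:30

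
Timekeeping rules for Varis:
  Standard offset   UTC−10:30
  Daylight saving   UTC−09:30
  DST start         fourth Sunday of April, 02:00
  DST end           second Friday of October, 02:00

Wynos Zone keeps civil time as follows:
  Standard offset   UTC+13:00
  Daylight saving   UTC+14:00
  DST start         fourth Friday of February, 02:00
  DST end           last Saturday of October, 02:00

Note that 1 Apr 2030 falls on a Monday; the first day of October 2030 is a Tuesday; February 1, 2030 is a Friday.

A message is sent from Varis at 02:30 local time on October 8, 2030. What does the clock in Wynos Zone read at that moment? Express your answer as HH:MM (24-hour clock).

02:00

1 April 2030 is a Monday, so the first Sunday is April 7 and the fourth is April 28.
1 October 2030 is a Tuesday, so the first Friday is October 4 and the second is October 11.
October 8, 2030 falls between 28 April and 11 October, so daylight saving is in effect and Varis is at UTC−09:30.
02:30 Varis + 9h30m = 12:00 UTC.
1 February 2030 is a Friday, so the first Friday is February 1 and the fourth is February 22.
1 October 2030 is a Tuesday, so Saturdays fall on 5, 12, 19, 26; the last is October 26.
At the standard offset (UTC+13:00), 12:00 UTC + 13h = 01:00 Wynos Zone standard time (rolling into the next day, 9 October 2030).
The standard-time date in Wynos Zone, October 9, 2030, lies within the daylight-saving period (22 February – 26 October), so Wynos Zone is on daylight time, UTC+14:00.
12:00 UTC + 14h = 02:00 Wynos Zone (rolling into the next day, 9 October 2030).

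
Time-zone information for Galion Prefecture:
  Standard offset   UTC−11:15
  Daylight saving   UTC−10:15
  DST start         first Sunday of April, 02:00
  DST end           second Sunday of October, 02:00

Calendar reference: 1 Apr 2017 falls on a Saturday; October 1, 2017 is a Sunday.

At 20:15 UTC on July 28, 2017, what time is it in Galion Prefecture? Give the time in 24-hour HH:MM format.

10:00

1 April 2017 is a Saturday, so the first Sunday is April 2.
1 October 2017 is a Sunday, so the first Sunday is October 1 and the second is October 8.
At the standard offset (UTC−11:15), 20:15 UTC − 11h15m = 09:00 Galion Prefecture standard time.
The standard-time date in Galion Prefecture, July 28, 2017, lies within the daylight-saving period (2 April – 8 October), so Galion Prefecture is on daylight time, UTC−10:15.
20:15 UTC − 10h15m = 10:00 local.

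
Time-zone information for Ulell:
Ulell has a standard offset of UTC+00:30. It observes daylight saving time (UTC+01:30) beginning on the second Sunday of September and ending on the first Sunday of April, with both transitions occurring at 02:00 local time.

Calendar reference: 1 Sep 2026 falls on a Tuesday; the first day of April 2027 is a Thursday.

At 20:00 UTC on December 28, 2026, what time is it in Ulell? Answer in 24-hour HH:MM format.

1 September 2026 is a Tuesday, so the first Sunday is September 6 and the second is September 13.
1 April 2027 is a Thursday, so the first Sunday is April 4.
At the standard offset (UTC+00:30), 20:00 UTC + 0h30m = 20:30 Ulell standard time.
Daylight saving runs 13 September 2026 – 4 April 2027; the standard-time date in Ulell, December 28, 2026, is inside that window, so Ulell is at UTC+01:30.
20:00 UTC + 1h30m = 21:30 local.

21:30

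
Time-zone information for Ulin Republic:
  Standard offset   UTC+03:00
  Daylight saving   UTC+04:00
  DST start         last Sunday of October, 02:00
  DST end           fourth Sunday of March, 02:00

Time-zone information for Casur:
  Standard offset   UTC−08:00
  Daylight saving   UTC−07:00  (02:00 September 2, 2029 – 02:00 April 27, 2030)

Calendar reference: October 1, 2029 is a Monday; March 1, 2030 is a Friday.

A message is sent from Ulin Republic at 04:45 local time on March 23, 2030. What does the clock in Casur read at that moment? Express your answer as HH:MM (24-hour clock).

17:45

1 October 2029 is a Monday, so Sundays fall on 7, 14, 21, 28; the last is October 28.
1 March 2030 is a Friday, so the first Sunday is March 3 and the fourth is March 24.
March 23, 2030 falls between 28 October 2029 and 24 March 2030, so daylight saving is in effect and Ulin Republic is at UTC+04:00.
04:45 Ulin Republic − 4h = 00:45 UTC.
At the standard offset (UTC−08:00), 00:45 UTC − 8h = 16:45 Casur standard time (rolling into the previous day, 22 March 2030).
Daylight saving runs 2 September 2029 – 27 April 2030; the standard-time date in Casur, March 22, 2030, is inside that window, so Casur is at UTC−07:00.
00:45 UTC − 7h = 17:45 Casur (rolling into the previous day, 22 March 2030).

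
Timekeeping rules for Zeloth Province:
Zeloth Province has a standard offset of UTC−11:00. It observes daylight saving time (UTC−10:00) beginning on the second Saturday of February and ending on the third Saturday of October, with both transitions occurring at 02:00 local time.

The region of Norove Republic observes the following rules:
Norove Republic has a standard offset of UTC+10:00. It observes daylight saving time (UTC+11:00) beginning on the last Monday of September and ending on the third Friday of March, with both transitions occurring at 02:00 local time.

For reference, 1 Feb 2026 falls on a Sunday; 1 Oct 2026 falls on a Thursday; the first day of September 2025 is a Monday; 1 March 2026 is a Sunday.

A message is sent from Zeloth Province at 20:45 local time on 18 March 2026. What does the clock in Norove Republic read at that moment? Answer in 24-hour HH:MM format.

17:45

1 February 2026 is a Sunday, so the first Saturday is February 7 and the second is February 14.
1 October 2026 is a Thursday, so the first Saturday is October 3 and the third is October 17.
Daylight saving runs 14 February – 17 October; 18 March 2026 is inside that window, so Zeloth Province is at UTC−10:00.
20:45 Zeloth Province + 10h = 06:45 UTC (rolling into the next day, 19 March 2026).
1 September 2025 is a Monday, so Mondays fall on 1, 8, 15, 22, 29; the last is September 29.
1 March 2026 is a Sunday, so the first Friday is March 6 and the third is March 20.
At the standard offset (UTC+10:00), 06:45 UTC + 10h = 16:45 Norove Republic standard time.
Daylight saving runs 29 September 2025 – 20 March 2026; the standard-time date in Norove Republic, 19 March 2026, is inside that window, so Norove Republic is at UTC+11:00.
06:45 UTC + 11h = 17:45 Norove Republic.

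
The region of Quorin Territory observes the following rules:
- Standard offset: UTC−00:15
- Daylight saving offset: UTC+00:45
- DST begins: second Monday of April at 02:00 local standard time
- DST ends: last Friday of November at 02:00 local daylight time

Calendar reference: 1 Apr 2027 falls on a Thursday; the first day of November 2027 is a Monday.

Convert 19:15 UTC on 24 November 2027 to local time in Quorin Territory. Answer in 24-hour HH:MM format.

1 April 2027 is a Thursday, so the first Monday is April 5 and the second is April 12.
1 November 2027 is a Monday, so Fridays fall on 5, 12, 19, 26; the last is November 26.
At the standard offset (UTC−00:15), 19:15 UTC − 0h15m = 19:00 Quorin Territory standard time.
Daylight saving runs 12 April – 26 November; the standard-time date in Quorin Territory, 24 November 2027, is inside that window, so Quorin Territory is at UTC+00:45.
19:15 UTC + 0h45m = 20:00 local.

20:00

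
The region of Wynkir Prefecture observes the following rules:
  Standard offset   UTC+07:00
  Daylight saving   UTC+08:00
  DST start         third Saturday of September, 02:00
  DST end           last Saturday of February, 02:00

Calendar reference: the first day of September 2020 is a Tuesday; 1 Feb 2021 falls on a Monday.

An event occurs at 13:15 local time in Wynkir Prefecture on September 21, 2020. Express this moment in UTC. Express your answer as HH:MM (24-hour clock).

05:15

1 September 2020 is a Tuesday, so the first Saturday is September 5 and the third is September 19.
1 February 2021 is a Monday, so Saturdays fall on 6, 13, 20, 27; the last is February 27.
Daylight saving runs 19 September 2020 – 27 February 2021; September 21, 2020 is inside that window, so Wynkir Prefecture is at UTC+08:00.
13:15 local − 8h = 05:15 UTC.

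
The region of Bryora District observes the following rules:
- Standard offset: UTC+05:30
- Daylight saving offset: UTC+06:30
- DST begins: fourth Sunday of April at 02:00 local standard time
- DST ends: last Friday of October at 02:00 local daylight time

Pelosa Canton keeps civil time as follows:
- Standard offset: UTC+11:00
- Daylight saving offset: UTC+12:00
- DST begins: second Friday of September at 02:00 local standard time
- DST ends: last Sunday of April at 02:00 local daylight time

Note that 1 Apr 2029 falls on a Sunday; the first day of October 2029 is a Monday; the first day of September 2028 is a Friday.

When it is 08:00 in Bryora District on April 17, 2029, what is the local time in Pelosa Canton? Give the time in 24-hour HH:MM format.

14:30

1 April 2029 is a Sunday, so the first Sunday is April 1 and the fourth is April 22.
1 October 2029 is a Monday, so Fridays fall on 5, 12, 19, 26; the last is October 26.
April 17, 2029 is outside the daylight-saving period (22 April – 26 October), so Bryora District is on standard time, UTC+05:30.
08:00 Bryora District − 5h30m = 02:30 UTC.
1 September 2028 is a Friday, so the first Friday is September 1 and the second is September 8.
1 April 2029 is a Sunday, so Sundays fall on 1, 8, 15, 22, 29; the last is April 29.
At the standard offset (UTC+11:00), 02:30 UTC + 11h = 13:30 Pelosa Canton standard time.
The standard-time date in Pelosa Canton, April 17, 2029, lies within the daylight-saving period (8 September 2028 – 29 April 2029), so Pelosa Canton is on daylight time, UTC+12:00.
02:30 UTC + 12h = 14:30 Pelosa Canton.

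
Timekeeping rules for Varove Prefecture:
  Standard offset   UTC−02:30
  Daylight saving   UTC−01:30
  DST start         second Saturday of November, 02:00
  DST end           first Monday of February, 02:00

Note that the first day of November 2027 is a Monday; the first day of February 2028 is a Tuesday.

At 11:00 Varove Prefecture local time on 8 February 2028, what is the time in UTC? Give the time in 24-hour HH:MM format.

13:30

1 November 2027 is a Monday, so the first Saturday is November 6 and the second is November 13.
1 February 2028 is a Tuesday, so the first Monday is February 7.
8 February 2028 does not fall between 13 November 2027 and 7 February 2028, so daylight saving is not in effect and Varove Prefecture is at UTC−02:30.
11:00 local + 2h30m = 13:30 UTC.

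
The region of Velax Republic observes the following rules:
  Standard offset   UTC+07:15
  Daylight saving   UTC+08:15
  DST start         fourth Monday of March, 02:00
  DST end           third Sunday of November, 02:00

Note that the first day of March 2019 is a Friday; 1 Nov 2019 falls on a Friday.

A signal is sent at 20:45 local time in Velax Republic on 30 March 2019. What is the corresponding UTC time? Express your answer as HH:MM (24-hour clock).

1 March 2019 is a Friday, so the first Monday is March 4 and the fourth is March 25.
1 November 2019 is a Friday, so the first Sunday is November 3 and the third is November 17.
30 March 2019 falls between 25 March and 17 November, so daylight saving is in effect and Velax Republic is at UTC+08:15.
20:45 local − 8h15m = 12:30 UTC.

12:30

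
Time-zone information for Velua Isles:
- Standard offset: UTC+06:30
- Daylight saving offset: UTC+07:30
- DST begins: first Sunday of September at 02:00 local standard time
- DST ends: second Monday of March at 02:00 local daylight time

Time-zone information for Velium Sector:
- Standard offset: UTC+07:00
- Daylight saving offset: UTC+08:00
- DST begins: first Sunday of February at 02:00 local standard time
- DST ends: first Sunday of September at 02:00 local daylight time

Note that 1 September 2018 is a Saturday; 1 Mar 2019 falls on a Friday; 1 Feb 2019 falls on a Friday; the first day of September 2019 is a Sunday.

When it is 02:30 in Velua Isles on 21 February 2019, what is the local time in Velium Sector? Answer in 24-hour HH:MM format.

1 September 2018 is a Saturday, so the first Sunday is September 2.
1 March 2019 is a Friday, so the first Monday is March 4 and the second is March 11.
21 February 2019 falls between 2 September 2018 and 11 March 2019, so daylight saving is in effect and Velua Isles is at UTC+07:30.
02:30 Velua Isles − 7h30m = 19:00 UTC (rolling into the previous day, 20 February 2019).
1 February 2019 is a Friday, so the first Sunday is February 3.
1 September 2019 is a Sunday, so the first Sunday is September 1.
At the standard offset (UTC+07:00), 19:00 UTC + 7h = 02:00 Velium Sector standard time (rolling into the next day, 21 February 2019).
Daylight saving runs 3 February – 1 September; the standard-time date in Velium Sector, 21 February 2019, is inside that window, so Velium Sector is at UTC+08:00.
19:00 UTC + 8h = 03:00 Velium Sector (rolling into the next day, 21 February 2019).

03:00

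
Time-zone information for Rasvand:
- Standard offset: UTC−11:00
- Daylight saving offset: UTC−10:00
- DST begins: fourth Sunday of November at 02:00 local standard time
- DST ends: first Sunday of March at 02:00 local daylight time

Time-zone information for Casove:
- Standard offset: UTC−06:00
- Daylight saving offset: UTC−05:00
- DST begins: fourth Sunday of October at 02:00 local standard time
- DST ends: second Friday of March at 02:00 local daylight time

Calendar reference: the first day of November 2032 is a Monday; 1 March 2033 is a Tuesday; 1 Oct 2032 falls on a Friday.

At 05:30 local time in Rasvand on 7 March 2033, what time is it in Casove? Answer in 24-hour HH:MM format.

11:30

1 November 2032 is a Monday, so the first Sunday is November 7 and the fourth is November 28.
1 March 2033 is a Tuesday, so the first Sunday is March 6.
7 March 2033 does not fall between 28 November 2032 and 6 March 2033, so daylight saving is not in effect and Rasvand is at UTC−11:00.
05:30 Rasvand + 11h = 16:30 UTC.
1 October 2032 is a Friday, so the first Sunday is October 3 and the fourth is October 24.
1 March 2033 is a Tuesday, so the first Friday is March 4 and the second is March 11.
At the standard offset (UTC−06:00), 16:30 UTC − 6h = 10:30 Casove standard time.
Daylight saving runs 24 October 2032 – 11 March 2033; the standard-time date in Casove, 7 March 2033, is inside that window, so Casove is at UTC−05:00.
16:30 UTC − 5h = 11:30 Casove.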